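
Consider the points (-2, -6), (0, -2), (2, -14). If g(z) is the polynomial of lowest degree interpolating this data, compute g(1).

-6

Using Newton's divided-difference form:
g[-2,0] = (-2 - (-6)) / (0 - (-2)) = 2
g[0,2] = (-14 - (-2)) / (2 - 0) = -6
g[-2,0,2] = (-6 - 2) / (2 - (-2)) = -2
g(1) = -6 + 2·(3) + (-2)·(3)·(1) = -6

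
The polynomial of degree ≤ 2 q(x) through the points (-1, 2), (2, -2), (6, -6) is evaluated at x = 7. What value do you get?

Evaluate each Lagrange basis at x = 7:
L_0(7) = (5)·(1)/[(-3)·(-7)] = 5/21
L_1(7) = (8)·(1)/[(3)·(-4)] = -2/3
L_2(7) = (8)·(5)/[(7)·(4)] = 10/7
Sum: 2·(5/21) + (-2)·(-2/3) + (-6)·(10/7) = -142/21

-142/21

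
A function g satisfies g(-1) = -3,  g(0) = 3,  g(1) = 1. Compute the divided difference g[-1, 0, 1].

g[-1,0] = (3 - (-3)) / (0 - (-1)) = 6
g[0,1] = (1 - 3) / (1 - 0) = -2
g[-1,0,1] = (-2 - 6) / (1 - (-1)) = -4

-4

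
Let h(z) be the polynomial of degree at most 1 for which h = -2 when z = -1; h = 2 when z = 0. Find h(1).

6

L_0(1) = (1)/[(-1)] = -1
L_1(1) = (2)/[(1)] = 2
Sum: (-2)·(-1) + 2·(2) = 6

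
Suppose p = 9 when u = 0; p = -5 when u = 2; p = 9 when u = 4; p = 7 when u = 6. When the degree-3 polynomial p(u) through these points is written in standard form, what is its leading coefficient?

L_0(u) = (u - 2)(u - 4)(u - 6) / [-48] = -(1/48)u^3 + (1/4)u^2 - (11/12)u + 1
L_1(u) = u(u - 4)(u - 6) / [16] = (1/16)u^3 - (5/8)u^2 + (3/2)u
L_2(u) = u(u - 2)(u - 6) / [-16] = -(1/16)u^3 + (1/2)u^2 - (3/4)u
L_3(u) = u(u - 2)(u - 4) / [48] = (1/48)u^3 - (1/8)u^2 + (1/6)u
p(u) = 9·L_0 + (-5)·L_1 + 9·L_2 + 7·L_3
Only the coefficient of u^3 is needed; take it from each L_i and combine:
9·(-1/48) + (-5)·(1/16) + 9·(-1/16) + 7·(1/48) = -11/12

-11/12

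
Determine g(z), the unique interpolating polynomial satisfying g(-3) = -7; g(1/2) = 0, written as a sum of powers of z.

g(z) = 2z - 1

Build the Lagrange basis polynomials:
L_0(z) = (z - 1/2) / [-7/2] = -(2/7)z + 1/7
L_1(z) = (z + 3) / [7/2] = (2/7)z + 6/7
g(z) = (-7)·L_0 + 0·L_1
  (-7)·L_0(z) = 2z - 1
  0·L_1(z) = 0
Adding term by term: 2z - 1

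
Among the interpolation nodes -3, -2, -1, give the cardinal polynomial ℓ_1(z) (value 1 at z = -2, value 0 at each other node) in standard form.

ℓ_1(z) = (z + 3)(z + 1) / [(1)·(-1)]
       = (z^2 + 4z + 3) / (-1)

ℓ_1(z) = -z^2 - 4z - 3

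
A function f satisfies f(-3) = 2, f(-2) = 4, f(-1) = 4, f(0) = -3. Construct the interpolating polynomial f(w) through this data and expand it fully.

f(w) = -(5/6)w^3 - 6w^2 - (73/6)w - 3

Build the Lagrange basis polynomials:
L_0(w) = (w + 2)(w + 1)w / [-6] = -(1/6)w^3 - (1/2)w^2 - (1/3)w
L_1(w) = (w + 3)(w + 1)w / [2] = (1/2)w^3 + 2w^2 + (3/2)w
L_2(w) = (w + 3)(w + 2)w / [-2] = -(1/2)w^3 - (5/2)w^2 - 3w
L_3(w) = (w + 3)(w + 2)(w + 1) / [6] = (1/6)w^3 + w^2 + (11/6)w + 1
f(w) = 2·L_0 + 4·L_1 + 4·L_2 + (-3)·L_3
  2·L_0(w) = -(1/3)w^3 - w^2 - (2/3)w
  4·L_1(w) = 2w^3 + 8w^2 + 6w
  4·L_2(w) = -2w^3 - 10w^2 - 12w
  (-3)·L_3(w) = -(1/2)w^3 - 3w^2 - (11/2)w - 3
Adding term by term: -(5/6)w^3 - 6w^2 - (73/6)w - 3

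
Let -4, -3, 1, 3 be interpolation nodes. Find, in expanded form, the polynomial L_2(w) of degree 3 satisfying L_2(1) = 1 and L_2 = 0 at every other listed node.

L_2(w) = (w + 4)(w + 3)(w - 3) / [(5)·(4)·(-2)]
       = (w^3 + 4w^2 - 9w - 36) / (-40)

L_2(w) = -(1/40)w^3 - (1/10)w^2 + (9/40)w + 9/10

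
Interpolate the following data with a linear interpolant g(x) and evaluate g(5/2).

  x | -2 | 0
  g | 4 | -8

Evaluate each Lagrange basis at x = 5/2:
L_0(5/2) = (5/2)/[(-2)] = -5/4
L_1(5/2) = (9/2)/[(2)] = 9/4
Sum: 4·(-5/4) + (-8)·(9/4) = -23

-23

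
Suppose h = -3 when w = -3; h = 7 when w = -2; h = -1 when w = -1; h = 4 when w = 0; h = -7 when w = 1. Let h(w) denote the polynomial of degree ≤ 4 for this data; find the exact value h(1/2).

L_0(1/2) = (5/2)·(3/2)·(1/2)·(-1/2)/[(-1)·(-2)·(-3)·(-4)] = -5/128
L_1(1/2) = (7/2)·(3/2)·(1/2)·(-1/2)/[(1)·(-1)·(-2)·(-3)] = 7/32
L_2(1/2) = (7/2)·(5/2)·(1/2)·(-1/2)/[(2)·(1)·(-1)·(-2)] = -35/64
L_3(1/2) = (7/2)·(5/2)·(3/2)·(-1/2)/[(3)·(2)·(1)·(-1)] = 35/32
L_4(1/2) = (7/2)·(5/2)·(3/2)·(1/2)/[(4)·(3)·(2)·(1)] = 35/128
Sum: (-3)·(-5/128) + 7·(7/32) + (-1)·(-35/64) + 4·(35/32) + (-7)·(35/128) = 149/32

149/32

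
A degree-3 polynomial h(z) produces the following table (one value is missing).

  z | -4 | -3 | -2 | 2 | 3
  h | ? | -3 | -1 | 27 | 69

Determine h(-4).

The 4 known values determine h uniquely (degree ≤ 3).
Evaluate each Lagrange basis at z = -4:
L_0(-4) = (-2)·(-6)·(-7)/[(-1)·(-5)·(-6)] = 14/5
L_1(-4) = (-1)·(-6)·(-7)/[(1)·(-4)·(-5)] = -21/10
L_2(-4) = (-1)·(-2)·(-7)/[(5)·(4)·(-1)] = 7/10
L_3(-4) = (-1)·(-2)·(-6)/[(6)·(5)·(1)] = -2/5
Sum: (-3)·(14/5) + (-1)·(-21/10) + 27·(7/10) + 69·(-2/5) = -15

-15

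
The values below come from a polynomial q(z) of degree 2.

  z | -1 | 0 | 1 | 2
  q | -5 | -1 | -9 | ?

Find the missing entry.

The 3 known values determine q uniquely (degree ≤ 2).
L_0(2) = (2)·(1)/[(-1)·(-2)] = 1
L_1(2) = (3)·(1)/[(1)·(-1)] = -3
L_2(2) = (3)·(2)/[(2)·(1)] = 3
Sum: (-5)·(1) + (-1)·(-3) + (-9)·(3) = -29

-29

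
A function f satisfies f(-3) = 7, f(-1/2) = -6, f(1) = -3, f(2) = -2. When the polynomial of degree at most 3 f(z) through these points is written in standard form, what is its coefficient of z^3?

L_0(z) = (z + 1/2)(z - 1)(z - 2) / [-50] = -(1/50)z^3 + (1/20)z^2 - (1/100)z - 1/50
L_1(z) = (z + 3)(z - 1)(z - 2) / [75/8] = (8/75)z^3 - (56/75)z + 16/25
L_2(z) = (z + 3)(z + 1/2)(z - 2) / [-6] = -(1/6)z^3 - (1/4)z^2 + (11/12)z + 1/2
L_3(z) = (z + 3)(z + 1/2)(z - 1) / [25/2] = (2/25)z^3 + (1/5)z^2 - (4/25)z - 3/25
f(z) = 7·L_0 + (-6)·L_1 + (-3)·L_2 + (-2)·L_3
Only the coefficient of z^3 is needed; take it from each L_i and combine:
7·(-1/50) + (-6)·(8/75) + (-3)·(-1/6) + (-2)·(2/25) = -11/25

-11/25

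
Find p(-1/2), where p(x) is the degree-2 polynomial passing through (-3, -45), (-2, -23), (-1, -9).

-5

Using Newton's divided-difference form:
p[-3,-2] = (-23 - (-45)) / (-2 - (-3)) = 22
p[-2,-1] = (-9 - (-23)) / (-1 - (-2)) = 14
p[-3,-2,-1] = (14 - 22) / (-1 - (-3)) = -4
p(-1/2) = -45 + 22·(5/2) + (-4)·(5/2)·(3/2) = -5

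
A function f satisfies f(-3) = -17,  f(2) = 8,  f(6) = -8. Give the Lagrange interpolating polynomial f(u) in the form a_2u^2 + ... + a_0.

Build the Lagrange basis polynomials:
L_0(u) = (u - 2)(u - 6) / [45] = (1/45)u^2 - (8/45)u + 4/15
L_1(u) = (u + 3)(u - 6) / [-20] = -(1/20)u^2 + (3/20)u + 9/10
L_2(u) = (u + 3)(u - 2) / [36] = (1/36)u^2 + (1/36)u - 1/6
f(u) = (-17)·L_0 + 8·L_1 + (-8)·L_2
  (-17)·L_0(u) = -(17/45)u^2 + (136/45)u - 68/15
  8·L_1(u) = -(2/5)u^2 + (6/5)u + 36/5
  (-8)·L_2(u) = -(2/9)u^2 - (2/9)u + 4/3
Adding term by term: -u^2 + 4u + 4

f(u) = -u^2 + 4u + 4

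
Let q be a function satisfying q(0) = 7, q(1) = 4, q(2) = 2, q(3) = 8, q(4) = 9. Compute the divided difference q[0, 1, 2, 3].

q[0,1] = (4 - 7) / (1 - 0) = -3
q[1,2] = (2 - 4) / (2 - 1) = -2
q[2,3] = (8 - 2) / (3 - 2) = 6
q[0,1,2] = (-2 - (-3)) / (2 - 0) = 1/2
q[1,2,3] = (6 - (-2)) / (3 - 1) = 4
q[0,1,2,3] = (4 - 1/2) / (3 - 0) = 7/6

7/6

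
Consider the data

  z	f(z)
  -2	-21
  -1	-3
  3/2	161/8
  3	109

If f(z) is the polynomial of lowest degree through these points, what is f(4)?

Using Newton's divided-difference form:
f[-2,-1] = (-3 - (-21)) / (-1 - (-2)) = 18
f[-1,3/2] = (161/8 - (-3)) / (3/2 - (-1)) = 37/4
f[3/2,3] = (109 - 161/8) / (3 - 3/2) = 237/4
f[-2,-1,3/2] = (37/4 - 18) / (3/2 - (-2)) = -5/2
f[-1,3/2,3] = (237/4 - 37/4) / (3 - (-1)) = 25/2
f[-2,-1,3/2,3] = (25/2 - (-5/2)) / (3 - (-2)) = 3
f(4) = -21 + 18·(6) + (-5/2)·(6)·(5) + 3·(6)·(5)·(5/2) = 237

237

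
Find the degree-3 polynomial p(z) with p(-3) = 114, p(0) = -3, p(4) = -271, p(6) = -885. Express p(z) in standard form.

p(z) = -4z^3 - 3z - 3

Build the Lagrange basis polynomials:
L_0(z) = z(z - 4)(z - 6) / [-189] = -(1/189)z^3 + (10/189)z^2 - (8/63)z
L_1(z) = (z + 3)(z - 4)(z - 6) / [72] = (1/72)z^3 - (7/72)z^2 - (1/12)z + 1
L_2(z) = (z + 3)z(z - 6) / [-56] = -(1/56)z^3 + (3/56)z^2 + (9/28)z
L_3(z) = (z + 3)z(z - 4) / [108] = (1/108)z^3 - (1/108)z^2 - (1/9)z
p(z) = 114·L_0 + (-3)·L_1 + (-271)·L_2 + (-885)·L_3
  114·L_0(z) = -(38/63)z^3 + (380/63)z^2 - (304/21)z
  (-3)·L_1(z) = -(1/24)z^3 + (7/24)z^2 + (1/4)z - 3
  (-271)·L_2(z) = (271/56)z^3 - (813/56)z^2 - (2439/28)z
  (-885)·L_3(z) = -(295/36)z^3 + (295/36)z^2 + (295/3)z
Adding term by term: -4z^3 - 3z - 3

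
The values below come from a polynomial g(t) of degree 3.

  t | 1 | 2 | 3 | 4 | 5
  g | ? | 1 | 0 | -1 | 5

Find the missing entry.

-5

The 4 known values determine g uniquely (degree ≤ 3).
L_0(1) = (-2)·(-3)·(-4)/[(-1)·(-2)·(-3)] = 4
L_1(1) = (-1)·(-3)·(-4)/[(1)·(-1)·(-2)] = -6
L_2(1) = (-1)·(-2)·(-4)/[(2)·(1)·(-1)] = 4
L_3(1) = (-1)·(-2)·(-3)/[(3)·(2)·(1)] = -1
Sum: 1·(4) + 0 + (-1)·(4) + 5·(-1) = -5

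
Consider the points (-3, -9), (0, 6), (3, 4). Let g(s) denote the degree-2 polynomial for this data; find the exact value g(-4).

-160/9

Evaluate each Lagrange basis at s = -4:
L_0(-4) = (-4)·(-7)/[(-3)·(-6)] = 14/9
L_1(-4) = (-1)·(-7)/[(3)·(-3)] = -7/9
L_2(-4) = (-1)·(-4)/[(6)·(3)] = 2/9
Sum: (-9)·(14/9) + 6·(-7/9) + 4·(2/9) = -160/9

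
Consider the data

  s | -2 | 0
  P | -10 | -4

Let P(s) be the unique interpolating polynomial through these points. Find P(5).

Evaluate each Lagrange basis at s = 5:
L_0(5) = (5)/[(-2)] = -5/2
L_1(5) = (7)/[(2)] = 7/2
Sum: (-10)·(-5/2) + (-4)·(7/2) = 11

11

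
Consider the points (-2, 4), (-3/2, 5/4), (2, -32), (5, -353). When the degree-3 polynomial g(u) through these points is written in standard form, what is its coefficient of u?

L_0(u) = (u + 3/2)(u - 2)(u - 5) / [-14] = -(1/14)u^3 + (11/28)u^2 + (1/28)u - 15/14
L_1(u) = (u + 2)(u - 2)(u - 5) / [91/8] = (8/91)u^3 - (40/91)u^2 - (32/91)u + 160/91
L_2(u) = (u + 2)(u + 3/2)(u - 5) / [-42] = -(1/42)u^3 + (1/28)u^2 + (29/84)u + 5/14
L_3(u) = (u + 2)(u + 3/2)(u - 2) / [273/2] = (2/273)u^3 + (1/91)u^2 - (8/273)u - 4/91
g(u) = 4·L_0 + (5/4)·L_1 + (-32)·L_2 + (-353)·L_3
Only the coefficient of u is needed; take it from each L_i and combine:
4·(1/28) + (5/4)·(-32/91) + (-32)·(29/84) + (-353)·(-8/273) = -1

-1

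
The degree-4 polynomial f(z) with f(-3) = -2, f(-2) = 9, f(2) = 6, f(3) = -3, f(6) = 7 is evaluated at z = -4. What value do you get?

Evaluate each Lagrange basis at z = -4:
L_0(-4) = (-2)·(-6)·(-7)·(-10)/[(-1)·(-5)·(-6)·(-9)] = 28/9
L_1(-4) = (-1)·(-6)·(-7)·(-10)/[(1)·(-4)·(-5)·(-8)] = -21/8
L_2(-4) = (-1)·(-2)·(-7)·(-10)/[(5)·(4)·(-1)·(-4)] = 7/4
L_3(-4) = (-1)·(-2)·(-6)·(-10)/[(6)·(5)·(1)·(-3)] = -4/3
L_4(-4) = (-1)·(-2)·(-6)·(-7)/[(9)·(8)·(4)·(3)] = 7/72
Sum: (-2)·(28/9) + 9·(-21/8) + 6·(7/4) + (-3)·(-4/3) + 7·(7/72) = -44/3

-44/3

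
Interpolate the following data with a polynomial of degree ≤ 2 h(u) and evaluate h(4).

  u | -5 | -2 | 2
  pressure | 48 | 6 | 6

Using Newton's divided-difference form:
h[-5,-2] = (6 - 48) / (-2 - (-5)) = -14
h[-2,2] = (6 - 6) / (2 - (-2)) = 0
h[-5,-2,2] = (0 - (-14)) / (2 - (-5)) = 2
h(4) = 48 + (-14)·(9) + 2·(9)·(6) = 30

30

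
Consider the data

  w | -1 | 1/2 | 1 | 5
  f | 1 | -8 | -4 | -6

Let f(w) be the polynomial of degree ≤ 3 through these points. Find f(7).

-1307/9

Using Newton's divided-difference form:
f[-1,1/2] = (-8 - 1) / (1/2 - (-1)) = -6
f[1/2,1] = (-4 - (-8)) / (1 - 1/2) = 8
f[1,5] = (-6 - (-4)) / (5 - 1) = -1/2
f[-1,1/2,1] = (8 - (-6)) / (1 - (-1)) = 7
f[1/2,1,5] = (-1/2 - 8) / (5 - 1/2) = -17/9
f[-1,1/2,1,5] = (-17/9 - 7) / (5 - (-1)) = -40/27
f(7) = 1 + (-6)·(8) + 7·(8)·(13/2) + (-40/27)·(8)·(13/2)·(6) = -1307/9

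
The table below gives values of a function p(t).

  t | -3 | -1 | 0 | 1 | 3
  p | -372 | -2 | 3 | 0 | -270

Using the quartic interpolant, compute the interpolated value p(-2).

Using Newton's divided-difference form:
p[-3,-1] = (-2 - (-372)) / (-1 - (-3)) = 185
p[-1,0] = (3 - (-2)) / (0 - (-1)) = 5
p[0,1] = (0 - 3) / (1 - 0) = -3
p[1,3] = (-270 - 0) / (3 - 1) = -135
p[-3,-1,0] = (5 - 185) / (0 - (-3)) = -60
p[-1,0,1] = (-3 - 5) / (1 - (-1)) = -4
p[0,1,3] = (-135 - (-3)) / (3 - 0) = -44
p[-3,-1,0,1] = (-4 - (-60)) / (1 - (-3)) = 14
p[-1,0,1,3] = (-44 - (-4)) / (3 - (-1)) = -10
p[-3,-1,0,1,3] = (-10 - 14) / (3 - (-3)) = -4
p(-2) = -372 + 185·(1) + (-60)·(1)·(-1) + 14·(1)·(-1)·(-2) + (-4)·(1)·(-1)·(-2)·(-3) = -75

-75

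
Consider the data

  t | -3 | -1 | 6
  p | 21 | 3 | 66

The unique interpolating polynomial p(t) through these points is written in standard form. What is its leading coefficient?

2

The leading coefficient equals the top divided difference p[-3,-1,6].
p[-3,-1] = (3 - 21) / (-1 - (-3)) = -9
p[-1,6] = (66 - 3) / (6 - (-1)) = 9
p[-3,-1,6] = (9 - (-9)) / (6 - (-3)) = 2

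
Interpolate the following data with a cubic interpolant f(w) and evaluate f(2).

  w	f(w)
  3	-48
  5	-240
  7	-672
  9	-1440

-12

Using Newton's divided-difference form:
f[3,5] = (-240 - (-48)) / (5 - 3) = -96
f[5,7] = (-672 - (-240)) / (7 - 5) = -216
f[7,9] = (-1440 - (-672)) / (9 - 7) = -384
f[3,5,7] = (-216 - (-96)) / (7 - 3) = -30
f[5,7,9] = (-384 - (-216)) / (9 - 5) = -42
f[3,5,7,9] = (-42 - (-30)) / (9 - 3) = -2
f(2) = -48 + (-96)·(-1) + (-30)·(-1)·(-3) + (-2)·(-1)·(-3)·(-5) = -12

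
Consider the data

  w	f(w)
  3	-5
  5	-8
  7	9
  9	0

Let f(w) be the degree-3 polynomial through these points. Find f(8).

85/8

Using Newton's divided-difference form:
f[3,5] = (-8 - (-5)) / (5 - 3) = -3/2
f[5,7] = (9 - (-8)) / (7 - 5) = 17/2
f[7,9] = (0 - 9) / (9 - 7) = -9/2
f[3,5,7] = (17/2 - (-3/2)) / (7 - 3) = 5/2
f[5,7,9] = (-9/2 - 17/2) / (9 - 5) = -13/4
f[3,5,7,9] = (-13/4 - 5/2) / (9 - 3) = -23/24
f(8) = -5 + (-3/2)·(5) + (5/2)·(5)·(3) + (-23/24)·(5)·(3)·(1) = 85/8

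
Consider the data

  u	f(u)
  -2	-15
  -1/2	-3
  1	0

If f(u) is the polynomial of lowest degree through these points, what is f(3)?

L_0(3) = (7/2)·(2)/[(-3/2)·(-3)] = 14/9
L_1(3) = (5)·(2)/[(3/2)·(-3/2)] = -40/9
L_2(3) = (5)·(7/2)/[(3)·(3/2)] = 35/9
Sum: (-15)·(14/9) + (-3)·(-40/9) + 0 = -10

-10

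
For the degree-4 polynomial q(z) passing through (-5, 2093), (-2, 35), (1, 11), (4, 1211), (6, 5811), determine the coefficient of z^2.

Build the Lagrange basis polynomials:
L_0(z) = (z + 2)(z - 1)(z - 4)(z - 6) / [1782] = (1/1782)z^4 - (1/198)z^3 + (2/297)z^2 + (2/81)z - 8/297
L_1(z) = (z + 5)(z - 1)(z - 4)(z - 6) / [-432] = -(1/432)z^4 + (1/72)z^3 + (7/144)z^2 - (73/216)z + 5/18
L_2(z) = (z + 5)(z + 2)(z - 4)(z - 6) / [270] = (1/270)z^4 - (1/90)z^3 - (2/15)z^2 + (34/135)z + 8/9
L_3(z) = (z + 5)(z + 2)(z - 1)(z - 6) / [-324] = -(1/324)z^4 + (11/108)z^2 + (7/81)z - 5/27
L_4(z) = (z + 5)(z + 2)(z - 1)(z - 4) / [880] = (1/880)z^4 + (1/440)z^3 - (21/880)z^2 - (1/40)z + 1/22
q(z) = 2093·L_0 + 35·L_1 + 11·L_2 + 1211·L_3 + 5811·L_4
Only the coefficient of z^2 is needed; take it from each L_i and combine:
2093·(2/297) + 35·(7/144) + 11·(-2/15) + 1211·(11/108) + 5811·(-21/880) = -1

-1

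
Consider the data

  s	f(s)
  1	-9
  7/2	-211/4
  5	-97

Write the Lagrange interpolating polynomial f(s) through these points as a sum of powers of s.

Build the Lagrange basis polynomials:
L_0(s) = (s - 7/2)(s - 5) / [10] = (1/10)s^2 - (17/20)s + 7/4
L_1(s) = (s - 1)(s - 5) / [-15/4] = -(4/15)s^2 + (8/5)s - 4/3
L_2(s) = (s - 1)(s - 7/2) / [6] = (1/6)s^2 - (3/4)s + 7/12
f(s) = (-9)·L_0 + (-211/4)·L_1 + (-97)·L_2
  (-9)·L_0(s) = -(9/10)s^2 + (153/20)s - 63/4
  (-211/4)·L_1(s) = (211/15)s^2 - (422/5)s + 211/3
  (-97)·L_2(s) = -(97/6)s^2 + (291/4)s - 679/12
Adding term by term: -3s^2 - 4s - 2

f(s) = -3s^2 - 4s - 2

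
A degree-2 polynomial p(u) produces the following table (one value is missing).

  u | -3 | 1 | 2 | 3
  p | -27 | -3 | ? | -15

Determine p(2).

The 3 known values determine p uniquely (degree ≤ 2).
Evaluate each Lagrange basis at u = 2:
L_0(2) = (1)·(-1)/[(-4)·(-6)] = -1/24
L_1(2) = (5)·(-1)/[(4)·(-2)] = 5/8
L_2(2) = (5)·(1)/[(6)·(2)] = 5/12
Sum: (-27)·(-1/24) + (-3)·(5/8) + (-15)·(5/12) = -7

-7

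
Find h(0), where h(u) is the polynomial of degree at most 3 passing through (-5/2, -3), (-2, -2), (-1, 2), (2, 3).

37/6

Using Newton's divided-difference form:
h[-5/2,-2] = (-2 - (-3)) / (-2 - (-5/2)) = 2
h[-2,-1] = (2 - (-2)) / (-1 - (-2)) = 4
h[-1,2] = (3 - 2) / (2 - (-1)) = 1/3
h[-5/2,-2,-1] = (4 - 2) / (-1 - (-5/2)) = 4/3
h[-2,-1,2] = (1/3 - 4) / (2 - (-2)) = -11/12
h[-5/2,-2,-1,2] = (-11/12 - 4/3) / (2 - (-5/2)) = -1/2
h(0) = -3 + 2·(5/2) + (4/3)·(5/2)·(2) + (-1/2)·(5/2)·(2)·(1) = 37/6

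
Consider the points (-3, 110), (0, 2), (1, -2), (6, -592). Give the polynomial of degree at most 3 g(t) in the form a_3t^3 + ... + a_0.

L_0(t) = t(t - 1)(t - 6) / [-108] = -(1/108)t^3 + (7/108)t^2 - (1/18)t
L_1(t) = (t + 3)(t - 1)(t - 6) / [18] = (1/18)t^3 - (2/9)t^2 - (5/6)t + 1
L_2(t) = (t + 3)t(t - 6) / [-20] = -(1/20)t^3 + (3/20)t^2 + (9/10)t
L_3(t) = (t + 3)t(t - 1) / [270] = (1/270)t^3 + (1/135)t^2 - (1/90)t
g(t) = 110·L_0 + 2·L_1 + (-2)·L_2 + (-592)·L_3
  110·L_0(t) = -(55/54)t^3 + (385/54)t^2 - (55/9)t
  2·L_1(t) = (1/9)t^3 - (4/9)t^2 - (5/3)t + 2
  (-2)·L_2(t) = (1/10)t^3 - (3/10)t^2 - (9/5)t
  (-592)·L_3(t) = -(296/135)t^3 - (592/135)t^2 + (296/45)t
Adding term by term: -3t^3 + 2t^2 - 3t + 2

g(t) = -3t^3 + 2t^2 - 3t + 2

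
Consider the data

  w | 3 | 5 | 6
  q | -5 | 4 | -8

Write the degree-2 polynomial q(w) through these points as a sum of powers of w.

q(w) = -(11/2)w^2 + (97/2)w - 101

Build the Lagrange basis polynomials:
L_0(w) = (w - 5)(w - 6) / [6] = (1/6)w^2 - (11/6)w + 5
L_1(w) = (w - 3)(w - 6) / [-2] = -(1/2)w^2 + (9/2)w - 9
L_2(w) = (w - 3)(w - 5) / [3] = (1/3)w^2 - (8/3)w + 5
q(w) = (-5)·L_0 + 4·L_1 + (-8)·L_2
  (-5)·L_0(w) = -(5/6)w^2 + (55/6)w - 25
  4·L_1(w) = -2w^2 + 18w - 36
  (-8)·L_2(w) = -(8/3)w^2 + (64/3)w - 40
Adding term by term: -(11/2)w^2 + (97/2)w - 101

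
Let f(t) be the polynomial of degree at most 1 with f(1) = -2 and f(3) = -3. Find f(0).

Evaluate each Lagrange basis at t = 0:
L_0(0) = (-3)/[(-2)] = 3/2
L_1(0) = (-1)/[(2)] = -1/2
Sum: (-2)·(3/2) + (-3)·(-1/2) = -3/2

-3/2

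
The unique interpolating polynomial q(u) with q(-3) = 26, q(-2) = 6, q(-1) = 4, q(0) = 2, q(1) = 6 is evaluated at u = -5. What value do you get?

Evaluate each Lagrange basis at u = -5:
L_0(-5) = (-3)·(-4)·(-5)·(-6)/[(-1)·(-2)·(-3)·(-4)] = 15
L_1(-5) = (-2)·(-4)·(-5)·(-6)/[(1)·(-1)·(-2)·(-3)] = -40
L_2(-5) = (-2)·(-3)·(-5)·(-6)/[(2)·(1)·(-1)·(-2)] = 45
L_3(-5) = (-2)·(-3)·(-4)·(-6)/[(3)·(2)·(1)·(-1)] = -24
L_4(-5) = (-2)·(-3)·(-4)·(-5)/[(4)·(3)·(2)·(1)] = 5
Sum: 26·(15) + 6·(-40) + 4·(45) + 2·(-24) + 6·(5) = 312

312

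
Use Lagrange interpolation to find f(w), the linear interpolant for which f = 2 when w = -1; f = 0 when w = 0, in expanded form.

L_0(w) = w / [-1] = -w
L_1(w) = (w + 1) / [1] = w + 1
f(w) = 2·L_0 + 0·L_1
  2·L_0(w) = -2w
  0·L_1(w) = 0
Adding term by term: -2w

f(w) = -2w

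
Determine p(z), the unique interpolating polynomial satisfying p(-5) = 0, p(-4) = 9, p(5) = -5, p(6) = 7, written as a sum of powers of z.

p(z) = (217/990)z^3 - (59/330)z^2 - (592/99)z + 65/33

L_0(z) = (z + 4)(z - 5)(z - 6) / [-110] = -(1/110)z^3 + (7/110)z^2 + (7/55)z - 12/11
L_1(z) = (z + 5)(z - 5)(z - 6) / [90] = (1/90)z^3 - (1/15)z^2 - (5/18)z + 5/3
L_2(z) = (z + 5)(z + 4)(z - 6) / [-90] = -(1/90)z^3 - (1/30)z^2 + (17/45)z + 4/3
L_3(z) = (z + 5)(z + 4)(z - 5) / [110] = (1/110)z^3 + (2/55)z^2 - (5/22)z - 10/11
p(z) = 0·L_0 + 9·L_1 + (-5)·L_2 + 7·L_3
  0·L_0(z) = 0
  9·L_1(z) = (1/10)z^3 - (3/5)z^2 - (5/2)z + 15
  (-5)·L_2(z) = (1/18)z^3 + (1/6)z^2 - (17/9)z - 20/3
  7·L_3(z) = (7/110)z^3 + (14/55)z^2 - (35/22)z - 70/11
Adding term by term: (217/990)z^3 - (59/330)z^2 - (592/99)z + 65/33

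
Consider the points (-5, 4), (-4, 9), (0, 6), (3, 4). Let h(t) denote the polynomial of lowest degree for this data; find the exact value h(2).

Using Newton's divided-difference form:
h[-5,-4] = (9 - 4) / (-4 - (-5)) = 5
h[-4,0] = (6 - 9) / (0 - (-4)) = -3/4
h[0,3] = (4 - 6) / (3 - 0) = -2/3
h[-5,-4,0] = (-3/4 - 5) / (0 - (-5)) = -23/20
h[-4,0,3] = (-2/3 - (-3/4)) / (3 - (-4)) = 1/84
h[-5,-4,0,3] = (1/84 - (-23/20)) / (3 - (-5)) = 61/420
h(2) = 4 + 5·(7) + (-23/20)·(7)·(6) + (61/420)·(7)·(6)·(2) = 29/10

29/10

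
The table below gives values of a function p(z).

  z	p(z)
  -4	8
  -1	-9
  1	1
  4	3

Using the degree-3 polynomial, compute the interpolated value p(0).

-139/30

Evaluate each Lagrange basis at z = 0:
L_0(0) = (1)·(-1)·(-4)/[(-3)·(-5)·(-8)] = -1/30
L_1(0) = (4)·(-1)·(-4)/[(3)·(-2)·(-5)] = 8/15
L_2(0) = (4)·(1)·(-4)/[(5)·(2)·(-3)] = 8/15
L_3(0) = (4)·(1)·(-1)/[(8)·(5)·(3)] = -1/30
Sum: 8·(-1/30) + (-9)·(8/15) + 1·(8/15) + 3·(-1/30) = -139/30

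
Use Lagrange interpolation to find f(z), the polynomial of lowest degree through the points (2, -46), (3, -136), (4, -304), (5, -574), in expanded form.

f(z) = -4z^3 - 3z^2 + z - 4

L_0(z) = (z - 3)(z - 4)(z - 5) / [-6] = -(1/6)z^3 + 2z^2 - (47/6)z + 10
L_1(z) = (z - 2)(z - 4)(z - 5) / [2] = (1/2)z^3 - (11/2)z^2 + 19z - 20
L_2(z) = (z - 2)(z - 3)(z - 5) / [-2] = -(1/2)z^3 + 5z^2 - (31/2)z + 15
L_3(z) = (z - 2)(z - 3)(z - 4) / [6] = (1/6)z^3 - (3/2)z^2 + (13/3)z - 4
f(z) = (-46)·L_0 + (-136)·L_1 + (-304)·L_2 + (-574)·L_3
  (-46)·L_0(z) = (23/3)z^3 - 92z^2 + (1081/3)z - 460
  (-136)·L_1(z) = -68z^3 + 748z^2 - 2584z + 2720
  (-304)·L_2(z) = 152z^3 - 1520z^2 + 4712z - 4560
  (-574)·L_3(z) = -(287/3)z^3 + 861z^2 - (7462/3)z + 2296
Adding term by term: -4z^3 - 3z^2 + z - 4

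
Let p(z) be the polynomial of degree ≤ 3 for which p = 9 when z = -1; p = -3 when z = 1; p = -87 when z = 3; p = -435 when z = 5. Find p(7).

-1239

Evaluate each Lagrange basis at z = 7:
L_0(7) = (6)·(4)·(2)/[(-2)·(-4)·(-6)] = -1
L_1(7) = (8)·(4)·(2)/[(2)·(-2)·(-4)] = 4
L_2(7) = (8)·(6)·(2)/[(4)·(2)·(-2)] = -6
L_3(7) = (8)·(6)·(4)/[(6)·(4)·(2)] = 4
Sum: 9·(-1) + (-3)·(4) + (-87)·(-6) + (-435)·(4) = -1239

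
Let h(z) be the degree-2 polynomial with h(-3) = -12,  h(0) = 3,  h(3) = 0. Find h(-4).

Evaluate each Lagrange basis at z = -4:
L_0(-4) = (-4)·(-7)/[(-3)·(-6)] = 14/9
L_1(-4) = (-1)·(-7)/[(3)·(-3)] = -7/9
L_2(-4) = (-1)·(-4)/[(6)·(3)] = 2/9
Sum: (-12)·(14/9) + 3·(-7/9) + 0 = -21

-21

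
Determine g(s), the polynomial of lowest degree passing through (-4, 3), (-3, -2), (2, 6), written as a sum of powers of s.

Build the Lagrange basis polynomials:
L_0(s) = (s + 3)(s - 2) / [6] = (1/6)s^2 + (1/6)s - 1
L_1(s) = (s + 4)(s - 2) / [-5] = -(1/5)s^2 - (2/5)s + 8/5
L_2(s) = (s + 4)(s + 3) / [30] = (1/30)s^2 + (7/30)s + 2/5
g(s) = 3·L_0 + (-2)·L_1 + 6·L_2
  3·L_0(s) = (1/2)s^2 + (1/2)s - 3
  (-2)·L_1(s) = (2/5)s^2 + (4/5)s - 16/5
  6·L_2(s) = (1/5)s^2 + (7/5)s + 12/5
Adding term by term: (11/10)s^2 + (27/10)s - 19/5

g(s) = (11/10)s^2 + (27/10)s - 19/5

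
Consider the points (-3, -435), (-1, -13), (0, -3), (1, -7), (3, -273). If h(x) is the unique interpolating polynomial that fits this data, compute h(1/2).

Using Newton's divided-difference form:
h[-3,-1] = (-13 - (-435)) / (-1 - (-3)) = 211
h[-1,0] = (-3 - (-13)) / (0 - (-1)) = 10
h[0,1] = (-7 - (-3)) / (1 - 0) = -4
h[1,3] = (-273 - (-7)) / (3 - 1) = -133
h[-3,-1,0] = (10 - 211) / (0 - (-3)) = -67
h[-1,0,1] = (-4 - 10) / (1 - (-1)) = -7
h[0,1,3] = (-133 - (-4)) / (3 - 0) = -43
h[-3,-1,0,1] = (-7 - (-67)) / (1 - (-3)) = 15
h[-1,0,1,3] = (-43 - (-7)) / (3 - (-1)) = -9
h[-3,-1,0,1,3] = (-9 - 15) / (3 - (-3)) = -4
h(1/2) = -435 + 211·(7/2) + (-67)·(7/2)·(3/2) + 15·(7/2)·(3/2)·(1/2) + (-4)·(7/2)·(3/2)·(1/2)·(-1/2) = -29/8

-29/8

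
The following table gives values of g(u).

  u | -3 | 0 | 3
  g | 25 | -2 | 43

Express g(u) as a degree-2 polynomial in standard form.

L_0(u) = u(u - 3) / [18] = (1/18)u^2 - (1/6)u
L_1(u) = (u + 3)(u - 3) / [-9] = -(1/9)u^2 + 1
L_2(u) = (u + 3)u / [18] = (1/18)u^2 + (1/6)u
g(u) = 25·L_0 + (-2)·L_1 + 43·L_2
  25·L_0(u) = (25/18)u^2 - (25/6)u
  (-2)·L_1(u) = (2/9)u^2 - 2
  43·L_2(u) = (43/18)u^2 + (43/6)u
Adding term by term: 4u^2 + 3u - 2

g(u) = 4u^2 + 3u - 2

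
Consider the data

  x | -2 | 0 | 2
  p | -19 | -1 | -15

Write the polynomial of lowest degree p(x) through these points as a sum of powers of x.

Newton's divided differences:
p[-2,0] = (-1 - (-19)) / (0 - (-2)) = 9
p[0,2] = (-15 - (-1)) / (2 - 0) = -7
p[-2,0,2] = (-7 - 9) / (2 - (-2)) = -4
p(x) = -19 + 9·(x + 2) + (-4)·(x + 2)x
Expanding: p(x) = -4x^2 + x - 1

p(x) = -4x^2 + x - 1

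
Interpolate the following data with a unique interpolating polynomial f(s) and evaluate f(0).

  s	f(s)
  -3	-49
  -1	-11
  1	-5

-4

Evaluate each Lagrange basis at s = 0:
L_0(0) = (1)·(-1)/[(-2)·(-4)] = -1/8
L_1(0) = (3)·(-1)/[(2)·(-2)] = 3/4
L_2(0) = (3)·(1)/[(4)·(2)] = 3/8
Sum: (-49)·(-1/8) + (-11)·(3/4) + (-5)·(3/8) = -4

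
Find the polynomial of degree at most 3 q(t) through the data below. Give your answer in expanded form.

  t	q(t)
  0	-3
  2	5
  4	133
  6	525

Build the Lagrange basis polynomials:
L_0(t) = (t - 2)(t - 4)(t - 6) / [-48] = -(1/48)t^3 + (1/4)t^2 - (11/12)t + 1
L_1(t) = t(t - 4)(t - 6) / [16] = (1/16)t^3 - (5/8)t^2 + (3/2)t
L_2(t) = t(t - 2)(t - 6) / [-16] = -(1/16)t^3 + (1/2)t^2 - (3/4)t
L_3(t) = t(t - 2)(t - 4) / [48] = (1/48)t^3 - (1/8)t^2 + (1/6)t
q(t) = (-3)·L_0 + 5·L_1 + 133·L_2 + 525·L_3
  (-3)·L_0(t) = (1/16)t^3 - (3/4)t^2 + (11/4)t - 3
  5·L_1(t) = (5/16)t^3 - (25/8)t^2 + (15/2)t
  133·L_2(t) = -(133/16)t^3 + (133/2)t^2 - (399/4)t
  525·L_3(t) = (175/16)t^3 - (525/8)t^2 + (175/2)t
Adding term by term: 3t^3 - 3t^2 - 2t - 3

q(t) = 3t^3 - 3t^2 - 2t - 3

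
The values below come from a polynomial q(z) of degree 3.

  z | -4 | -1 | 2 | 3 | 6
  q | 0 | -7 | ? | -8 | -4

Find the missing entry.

The 4 known values determine q uniquely (degree ≤ 3).
Evaluate each Lagrange basis at z = 2:
L_0(2) = (3)·(-1)·(-4)/[(-3)·(-7)·(-10)] = -2/35
L_1(2) = (6)·(-1)·(-4)/[(3)·(-4)·(-7)] = 2/7
L_2(2) = (6)·(3)·(-4)/[(7)·(4)·(-3)] = 6/7
L_3(2) = (6)·(3)·(-1)/[(10)·(7)·(3)] = -3/35
Sum: 0 + (-7)·(2/7) + (-8)·(6/7) + (-4)·(-3/35) = -298/35

-298/35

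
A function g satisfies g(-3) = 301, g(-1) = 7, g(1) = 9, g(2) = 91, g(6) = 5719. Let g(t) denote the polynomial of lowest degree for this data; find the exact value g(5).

Evaluate each Lagrange basis at t = 5:
L_0(5) = (6)·(4)·(3)·(-1)/[(-2)·(-4)·(-5)·(-9)] = -1/5
L_1(5) = (8)·(4)·(3)·(-1)/[(2)·(-2)·(-3)·(-7)] = 8/7
L_2(5) = (8)·(6)·(3)·(-1)/[(4)·(2)·(-1)·(-5)] = -18/5
L_3(5) = (8)·(6)·(4)·(-1)/[(5)·(3)·(1)·(-4)] = 16/5
L_4(5) = (8)·(6)·(4)·(3)/[(9)·(7)·(5)·(4)] = 16/35
Sum: 301·(-1/5) + 7·(8/7) + 9·(-18/5) + 91·(16/5) + 5719·(16/35) = 2821

2821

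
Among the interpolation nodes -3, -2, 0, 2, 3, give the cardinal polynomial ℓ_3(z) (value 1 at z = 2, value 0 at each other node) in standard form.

ℓ_3(z) = -(1/40)z^4 - (1/20)z^3 + (9/40)z^2 + (9/20)z

ℓ_3(z) = (z + 3)(z + 2)z(z - 3) / [(5)·(4)·(2)·(-1)]
       = (z^4 + 2z^3 - 9z^2 - 18z) / (-40)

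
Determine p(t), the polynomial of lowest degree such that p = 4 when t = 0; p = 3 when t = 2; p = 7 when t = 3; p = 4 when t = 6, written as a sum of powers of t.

L_0(t) = (t - 2)(t - 3)(t - 6) / [-36] = -(1/36)t^3 + (11/36)t^2 - t + 1
L_1(t) = t(t - 3)(t - 6) / [8] = (1/8)t^3 - (9/8)t^2 + (9/4)t
L_2(t) = t(t - 2)(t - 6) / [-9] = -(1/9)t^3 + (8/9)t^2 - (4/3)t
L_3(t) = t(t - 2)(t - 3) / [72] = (1/72)t^3 - (5/72)t^2 + (1/12)t
p(t) = 4·L_0 + 3·L_1 + 7·L_2 + 4·L_3
  4·L_0(t) = -(1/9)t^3 + (11/9)t^2 - 4t + 4
  3·L_1(t) = (3/8)t^3 - (27/8)t^2 + (27/4)t
  7·L_2(t) = -(7/9)t^3 + (56/9)t^2 - (28/3)t
  4·L_3(t) = (1/18)t^3 - (5/18)t^2 + (1/3)t
Adding term by term: -(11/24)t^3 + (91/24)t^2 - (25/4)t + 4

p(t) = -(11/24)t^3 + (91/24)t^2 - (25/4)t + 4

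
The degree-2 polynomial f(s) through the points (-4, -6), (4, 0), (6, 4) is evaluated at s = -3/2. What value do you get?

Using Newton's divided-difference form:
f[-4,4] = (0 - (-6)) / (4 - (-4)) = 3/4
f[4,6] = (4 - 0) / (6 - 4) = 2
f[-4,4,6] = (2 - 3/4) / (6 - (-4)) = 1/8
f(-3/2) = -6 + (3/4)·(5/2) + (1/8)·(5/2)·(-11/2) = -187/32

-187/32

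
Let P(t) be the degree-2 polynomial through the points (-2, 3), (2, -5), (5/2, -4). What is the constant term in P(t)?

-41/9

Build the Lagrange basis polynomials:
L_0(t) = (t - 2)(t - 5/2) / [18] = (1/18)t^2 - (1/4)t + 5/18
L_1(t) = (t + 2)(t - 5/2) / [-2] = -(1/2)t^2 + (1/4)t + 5/2
L_2(t) = (t + 2)(t - 2) / [9/4] = (4/9)t^2 - 16/9
P(t) = 3·L_0 + (-5)·L_1 + (-4)·L_2
Only the constant term is needed; take it from each L_i and combine:
3·(5/18) + (-5)·(5/2) + (-4)·(-16/9) = -41/9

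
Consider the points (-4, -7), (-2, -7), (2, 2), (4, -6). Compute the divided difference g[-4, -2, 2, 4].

-17/96

g[-4,-2] = (-7 - (-7)) / (-2 - (-4)) = 0
g[-2,2] = (2 - (-7)) / (2 - (-2)) = 9/4
g[2,4] = (-6 - 2) / (4 - 2) = -4
g[-4,-2,2] = (9/4 - 0) / (2 - (-4)) = 3/8
g[-2,2,4] = (-4 - 9/4) / (4 - (-2)) = -25/24
g[-4,-2,2,4] = (-25/24 - 3/8) / (4 - (-4)) = -17/96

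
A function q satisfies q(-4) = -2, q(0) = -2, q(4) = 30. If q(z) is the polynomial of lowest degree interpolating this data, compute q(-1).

L_0(-1) = (-1)·(-5)/[(-4)·(-8)] = 5/32
L_1(-1) = (3)·(-5)/[(4)·(-4)] = 15/16
L_2(-1) = (3)·(-1)/[(8)·(4)] = -3/32
Sum: (-2)·(5/32) + (-2)·(15/16) + 30·(-3/32) = -5

-5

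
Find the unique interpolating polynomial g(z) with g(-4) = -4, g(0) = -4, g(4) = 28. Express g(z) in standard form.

Build the Lagrange basis polynomials:
L_0(z) = z(z - 4) / [32] = (1/32)z^2 - (1/8)z
L_1(z) = (z + 4)(z - 4) / [-16] = -(1/16)z^2 + 1
L_2(z) = (z + 4)z / [32] = (1/32)z^2 + (1/8)z
g(z) = (-4)·L_0 + (-4)·L_1 + 28·L_2
  (-4)·L_0(z) = -(1/8)z^2 + (1/2)z
  (-4)·L_1(z) = (1/4)z^2 - 4
  28·L_2(z) = (7/8)z^2 + (7/2)z
Adding term by term: z^2 + 4z - 4

g(z) = z^2 + 4z - 4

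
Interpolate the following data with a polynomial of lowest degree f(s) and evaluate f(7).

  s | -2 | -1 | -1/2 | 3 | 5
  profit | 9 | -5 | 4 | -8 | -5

L_0(7) = (8)·(15/2)·(4)·(2)/[(-1)·(-3/2)·(-5)·(-7)] = 64/7
L_1(7) = (9)·(15/2)·(4)·(2)/[(1)·(-1/2)·(-4)·(-6)] = -45
L_2(7) = (9)·(8)·(4)·(2)/[(3/2)·(1/2)·(-7/2)·(-11/2)] = 3072/77
L_3(7) = (9)·(8)·(15/2)·(2)/[(5)·(4)·(7/2)·(-2)] = -54/7
L_4(7) = (9)·(8)·(15/2)·(4)/[(7)·(6)·(11/2)·(2)] = 360/77
Sum: 9·(64/7) + (-5)·(-45) + 4·(3072/77) + (-8)·(-54/7) + (-5)·(360/77) = 38901/77

38901/77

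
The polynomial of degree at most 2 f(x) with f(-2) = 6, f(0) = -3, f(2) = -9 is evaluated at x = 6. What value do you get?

L_0(6) = (6)·(4)/[(-2)·(-4)] = 3
L_1(6) = (8)·(4)/[(2)·(-2)] = -8
L_2(6) = (8)·(6)/[(4)·(2)] = 6
Sum: 6·(3) + (-3)·(-8) + (-9)·(6) = -12

-12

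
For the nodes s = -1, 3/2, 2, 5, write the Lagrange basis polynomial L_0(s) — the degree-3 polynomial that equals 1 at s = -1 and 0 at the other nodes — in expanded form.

L_0(s) = (s - 3/2)(s - 2)(s - 5) / [(-5/2)·(-3)·(-6)]
       = (s^3 - (17/2)s^2 + (41/2)s - 15) / (-45)

L_0(s) = -(1/45)s^3 + (17/90)s^2 - (41/90)s + 1/3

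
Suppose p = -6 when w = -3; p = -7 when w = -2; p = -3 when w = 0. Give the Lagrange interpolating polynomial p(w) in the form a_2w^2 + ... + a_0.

L_0(w) = (w + 2)w / [3] = (1/3)w^2 + (2/3)w
L_1(w) = (w + 3)w / [-2] = -(1/2)w^2 - (3/2)w
L_2(w) = (w + 3)(w + 2) / [6] = (1/6)w^2 + (5/6)w + 1
p(w) = (-6)·L_0 + (-7)·L_1 + (-3)·L_2
  (-6)·L_0(w) = -2w^2 - 4w
  (-7)·L_1(w) = (7/2)w^2 + (21/2)w
  (-3)·L_2(w) = -(1/2)w^2 - (5/2)w - 3
Adding term by term: w^2 + 4w - 3

p(w) = w^2 + 4w - 3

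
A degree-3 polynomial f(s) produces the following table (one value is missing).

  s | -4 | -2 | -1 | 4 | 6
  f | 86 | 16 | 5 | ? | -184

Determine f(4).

The 4 known values determine f uniquely (degree ≤ 3).
Evaluate each Lagrange basis at s = 4:
L_0(4) = (6)·(5)·(-2)/[(-2)·(-3)·(-10)] = 1
L_1(4) = (8)·(5)·(-2)/[(2)·(-1)·(-8)] = -5
L_2(4) = (8)·(6)·(-2)/[(3)·(1)·(-7)] = 32/7
L_3(4) = (8)·(6)·(5)/[(10)·(8)·(7)] = 3/7
Sum: 86·(1) + 16·(-5) + 5·(32/7) + (-184)·(3/7) = -50

-50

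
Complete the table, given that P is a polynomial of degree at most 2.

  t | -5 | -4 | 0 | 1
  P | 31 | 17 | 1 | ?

7

The 3 known values determine P uniquely (degree ≤ 2).
L_0(1) = (5)·(1)/[(-1)·(-5)] = 1
L_1(1) = (6)·(1)/[(1)·(-4)] = -3/2
L_2(1) = (6)·(5)/[(5)·(4)] = 3/2
Sum: 31·(1) + 17·(-3/2) + 1·(3/2) = 7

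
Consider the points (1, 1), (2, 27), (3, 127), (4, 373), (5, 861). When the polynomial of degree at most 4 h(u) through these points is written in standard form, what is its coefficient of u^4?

1

Build the Lagrange basis polynomials:
L_0(u) = (u - 2)(u - 3)(u - 4)(u - 5) / [24] = (1/24)u^4 - (7/12)u^3 + (71/24)u^2 - (77/12)u + 5
L_1(u) = (u - 1)(u - 3)(u - 4)(u - 5) / [-6] = -(1/6)u^4 + (13/6)u^3 - (59/6)u^2 + (107/6)u - 10
L_2(u) = (u - 1)(u - 2)(u - 4)(u - 5) / [4] = (1/4)u^4 - 3u^3 + (49/4)u^2 - (39/2)u + 10
L_3(u) = (u - 1)(u - 2)(u - 3)(u - 5) / [-6] = -(1/6)u^4 + (11/6)u^3 - (41/6)u^2 + (61/6)u - 5
L_4(u) = (u - 1)(u - 2)(u - 3)(u - 4) / [24] = (1/24)u^4 - (5/12)u^3 + (35/24)u^2 - (25/12)u + 1
h(u) = 1·L_0 + 27·L_1 + 127·L_2 + 373·L_3 + 861·L_4
Only the coefficient of u^4 is needed; take it from each L_i and combine:
1·(1/24) + 27·(-1/6) + 127·(1/4) + 373·(-1/6) + 861·(1/24) = 1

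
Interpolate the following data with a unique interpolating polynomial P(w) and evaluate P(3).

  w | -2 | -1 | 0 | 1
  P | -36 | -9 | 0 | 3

Evaluate each Lagrange basis at w = 3:
L_0(3) = (4)·(3)·(2)/[(-1)·(-2)·(-3)] = -4
L_1(3) = (5)·(3)·(2)/[(1)·(-1)·(-2)] = 15
L_2(3) = (5)·(4)·(2)/[(2)·(1)·(-1)] = -20
L_3(3) = (5)·(4)·(3)/[(3)·(2)·(1)] = 10
Sum: (-36)·(-4) + (-9)·(15) + 0 + 3·(10) = 39

39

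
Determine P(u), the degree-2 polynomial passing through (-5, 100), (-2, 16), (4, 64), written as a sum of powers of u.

L_0(u) = (u + 2)(u - 4) / [27] = (1/27)u^2 - (2/27)u - 8/27
L_1(u) = (u + 5)(u - 4) / [-18] = -(1/18)u^2 - (1/18)u + 10/9
L_2(u) = (u + 5)(u + 2) / [54] = (1/54)u^2 + (7/54)u + 5/27
P(u) = 100·L_0 + 16·L_1 + 64·L_2
  100·L_0(u) = (100/27)u^2 - (200/27)u - 800/27
  16·L_1(u) = -(8/9)u^2 - (8/9)u + 160/9
  64·L_2(u) = (32/27)u^2 + (224/27)u + 320/27
Adding term by term: 4u^2

P(u) = 4u^2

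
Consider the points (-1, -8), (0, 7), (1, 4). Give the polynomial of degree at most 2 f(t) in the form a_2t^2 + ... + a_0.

f(t) = -9t^2 + 6t + 7

L_0(t) = t(t - 1) / [2] = (1/2)t^2 - (1/2)t
L_1(t) = (t + 1)(t - 1) / [-1] = -t^2 + 1
L_2(t) = (t + 1)t / [2] = (1/2)t^2 + (1/2)t
f(t) = (-8)·L_0 + 7·L_1 + 4·L_2
  (-8)·L_0(t) = -4t^2 + 4t
  7·L_1(t) = -7t^2 + 7
  4·L_2(t) = 2t^2 + 2t
Adding term by term: -9t^2 + 6t + 7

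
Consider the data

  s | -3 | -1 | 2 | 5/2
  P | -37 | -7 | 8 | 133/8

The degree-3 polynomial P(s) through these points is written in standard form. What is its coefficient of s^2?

0

Build the Lagrange basis polynomials:
L_0(s) = (s + 1)(s - 2)(s - 5/2) / [-55] = -(1/55)s^3 + (7/110)s^2 - (1/110)s - 1/11
L_1(s) = (s + 3)(s - 2)(s - 5/2) / [21] = (1/21)s^3 - (1/14)s^2 - (17/42)s + 5/7
L_2(s) = (s + 3)(s + 1)(s - 5/2) / [-15/2] = -(2/15)s^3 - (1/5)s^2 + (14/15)s + 1
L_3(s) = (s + 3)(s + 1)(s - 2) / [77/8] = (8/77)s^3 + (16/77)s^2 - (40/77)s - 48/77
P(s) = (-37)·L_0 + (-7)·L_1 + 8·L_2 + (133/8)·L_3
Only the coefficient of s^2 is needed; take it from each L_i and combine:
(-37)·(7/110) + (-7)·(-1/14) + 8·(-1/5) + (133/8)·(16/77) = 0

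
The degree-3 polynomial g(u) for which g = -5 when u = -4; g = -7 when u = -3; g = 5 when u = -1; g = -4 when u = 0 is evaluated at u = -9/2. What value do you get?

97/32

Evaluate each Lagrange basis at u = -9/2:
L_0(-9/2) = (-3/2)·(-7/2)·(-9/2)/[(-1)·(-3)·(-4)] = 63/32
L_1(-9/2) = (-1/2)·(-7/2)·(-9/2)/[(1)·(-2)·(-3)] = -21/16
L_2(-9/2) = (-1/2)·(-3/2)·(-9/2)/[(3)·(2)·(-1)] = 9/16
L_3(-9/2) = (-1/2)·(-3/2)·(-7/2)/[(4)·(3)·(1)] = -7/32
Sum: (-5)·(63/32) + (-7)·(-21/16) + 5·(9/16) + (-4)·(-7/32) = 97/32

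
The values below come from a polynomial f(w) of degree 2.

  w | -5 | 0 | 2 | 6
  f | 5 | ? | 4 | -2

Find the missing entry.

The 3 known values determine f uniquely (degree ≤ 2).
Evaluate each Lagrange basis at w = 0:
L_0(0) = (-2)·(-6)/[(-7)·(-11)] = 12/77
L_1(0) = (5)·(-6)/[(7)·(-4)] = 15/14
L_2(0) = (5)·(-2)/[(11)·(4)] = -5/22
Sum: 5·(12/77) + 4·(15/14) + (-2)·(-5/22) = 425/77

425/77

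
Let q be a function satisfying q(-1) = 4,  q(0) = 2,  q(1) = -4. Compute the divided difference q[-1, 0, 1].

q[-1,0] = (2 - 4) / (0 - (-1)) = -2
q[0,1] = (-4 - 2) / (1 - 0) = -6
q[-1,0,1] = (-6 - (-2)) / (1 - (-1)) = -2

-2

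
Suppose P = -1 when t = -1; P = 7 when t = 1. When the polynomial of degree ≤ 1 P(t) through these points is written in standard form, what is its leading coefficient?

4

Build the Lagrange basis polynomials:
L_0(t) = (t - 1) / [-2] = -(1/2)t + 1/2
L_1(t) = (t + 1) / [2] = (1/2)t + 1/2
P(t) = (-1)·L_0 + 7·L_1
Only the coefficient of t is needed; take it from each L_i and combine:
(-1)·(-1/2) + 7·(1/2) = 4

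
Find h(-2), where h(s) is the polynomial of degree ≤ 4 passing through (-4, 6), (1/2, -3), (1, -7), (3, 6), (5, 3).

412/9

L_0(-2) = (-5/2)·(-3)·(-5)·(-7)/[(-9/2)·(-5)·(-7)·(-9)] = 5/27
L_1(-2) = (2)·(-3)·(-5)·(-7)/[(9/2)·(-1/2)·(-5/2)·(-9/2)] = 224/27
L_2(-2) = (2)·(-5/2)·(-5)·(-7)/[(5)·(1/2)·(-2)·(-4)] = -35/4
L_3(-2) = (2)·(-5/2)·(-3)·(-7)/[(7)·(5/2)·(2)·(-2)] = 3/2
L_4(-2) = (2)·(-5/2)·(-3)·(-5)/[(9)·(9/2)·(4)·(2)] = -25/108
Sum: 6·(5/27) + (-3)·(224/27) + (-7)·(-35/4) + 6·(3/2) + 3·(-25/108) = 412/9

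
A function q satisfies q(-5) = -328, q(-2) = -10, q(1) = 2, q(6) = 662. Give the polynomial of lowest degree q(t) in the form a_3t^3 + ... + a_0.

Newton's divided differences:
q[-5,-2] = (-10 - (-328)) / (-2 - (-5)) = 106
q[-2,1] = (2 - (-10)) / (1 - (-2)) = 4
q[1,6] = (662 - 2) / (6 - 1) = 132
q[-5,-2,1] = (4 - 106) / (1 - (-5)) = -17
q[-2,1,6] = (132 - 4) / (6 - (-2)) = 16
q[-5,-2,1,6] = (16 - (-17)) / (6 - (-5)) = 3
q(t) = -328 + 106·(t + 5) + (-17)·(t + 5)(t + 2) + 3·(t + 5)(t + 2)(t - 1)
Expanding: q(t) = 3t^3 + t^2 - 4t + 2

q(t) = 3t^3 + t^2 - 4t + 2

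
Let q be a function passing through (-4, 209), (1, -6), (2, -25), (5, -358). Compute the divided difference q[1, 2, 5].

-23

q[1,2] = (-25 - (-6)) / (2 - 1) = -19
q[2,5] = (-358 - (-25)) / (5 - 2) = -111
q[1,2,5] = (-111 - (-19)) / (5 - 1) = -23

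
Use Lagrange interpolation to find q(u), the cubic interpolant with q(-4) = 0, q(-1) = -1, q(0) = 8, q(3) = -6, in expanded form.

Build the Lagrange basis polynomials:
L_0(u) = (u + 1)u(u - 3) / [-84] = -(1/84)u^3 + (1/42)u^2 + (1/28)u
L_1(u) = (u + 4)u(u - 3) / [12] = (1/12)u^3 + (1/12)u^2 - u
L_2(u) = (u + 4)(u + 1)(u - 3) / [-12] = -(1/12)u^3 - (1/6)u^2 + (11/12)u + 1
L_3(u) = (u + 4)(u + 1)u / [84] = (1/84)u^3 + (5/84)u^2 + (1/21)u
q(u) = 0·L_0 + (-1)·L_1 + 8·L_2 + (-6)·L_3
  0·L_0(u) = 0
  (-1)·L_1(u) = -(1/12)u^3 - (1/12)u^2 + u
  8·L_2(u) = -(2/3)u^3 - (4/3)u^2 + (22/3)u + 8
  (-6)·L_3(u) = -(1/14)u^3 - (5/14)u^2 - (2/7)u
Adding term by term: -(23/28)u^3 - (149/84)u^2 + (169/21)u + 8

q(u) = -(23/28)u^3 - (149/84)u^2 + (169/21)u + 8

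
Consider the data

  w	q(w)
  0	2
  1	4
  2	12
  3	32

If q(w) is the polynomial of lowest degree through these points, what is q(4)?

70

Evaluate each Lagrange basis at w = 4:
L_0(4) = (3)·(2)·(1)/[(-1)·(-2)·(-3)] = -1
L_1(4) = (4)·(2)·(1)/[(1)·(-1)·(-2)] = 4
L_2(4) = (4)·(3)·(1)/[(2)·(1)·(-1)] = -6
L_3(4) = (4)·(3)·(2)/[(3)·(2)·(1)] = 4
Sum: 2·(-1) + 4·(4) + 12·(-6) + 32·(4) = 70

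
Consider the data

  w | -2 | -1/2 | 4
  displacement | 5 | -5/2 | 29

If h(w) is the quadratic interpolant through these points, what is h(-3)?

L_0(-3) = (-5/2)·(-7)/[(-3/2)·(-6)] = 35/18
L_1(-3) = (-1)·(-7)/[(3/2)·(-9/2)] = -28/27
L_2(-3) = (-1)·(-5/2)/[(6)·(9/2)] = 5/54
Sum: 5·(35/18) + (-5/2)·(-28/27) + 29·(5/54) = 15

15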